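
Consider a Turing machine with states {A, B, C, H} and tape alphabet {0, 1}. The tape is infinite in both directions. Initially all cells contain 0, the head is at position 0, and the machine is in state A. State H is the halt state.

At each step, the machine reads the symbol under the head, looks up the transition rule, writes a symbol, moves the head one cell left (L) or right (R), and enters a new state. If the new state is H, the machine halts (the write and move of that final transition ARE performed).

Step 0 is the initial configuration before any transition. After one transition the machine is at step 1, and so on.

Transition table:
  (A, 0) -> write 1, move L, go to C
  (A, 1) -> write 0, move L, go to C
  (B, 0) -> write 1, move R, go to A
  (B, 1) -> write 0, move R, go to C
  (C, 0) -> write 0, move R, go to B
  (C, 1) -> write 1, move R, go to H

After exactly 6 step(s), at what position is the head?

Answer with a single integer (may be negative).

Answer: 2

Derivation:
Step 1: in state A at pos 0, read 0 -> (A,0)->write 1,move L,goto C. Now: state=C, head=-1, tape[-2..1]=0010 (head:  ^)
Step 2: in state C at pos -1, read 0 -> (C,0)->write 0,move R,goto B. Now: state=B, head=0, tape[-2..1]=0010 (head:   ^)
Step 3: in state B at pos 0, read 1 -> (B,1)->write 0,move R,goto C. Now: state=C, head=1, tape[-2..2]=00000 (head:    ^)
Step 4: in state C at pos 1, read 0 -> (C,0)->write 0,move R,goto B. Now: state=B, head=2, tape[-2..3]=000000 (head:     ^)
Step 5: in state B at pos 2, read 0 -> (B,0)->write 1,move R,goto A. Now: state=A, head=3, tape[-2..4]=0000100 (head:      ^)
Step 6: in state A at pos 3, read 0 -> (A,0)->write 1,move L,goto C. Now: state=C, head=2, tape[-2..4]=0000110 (head:     ^)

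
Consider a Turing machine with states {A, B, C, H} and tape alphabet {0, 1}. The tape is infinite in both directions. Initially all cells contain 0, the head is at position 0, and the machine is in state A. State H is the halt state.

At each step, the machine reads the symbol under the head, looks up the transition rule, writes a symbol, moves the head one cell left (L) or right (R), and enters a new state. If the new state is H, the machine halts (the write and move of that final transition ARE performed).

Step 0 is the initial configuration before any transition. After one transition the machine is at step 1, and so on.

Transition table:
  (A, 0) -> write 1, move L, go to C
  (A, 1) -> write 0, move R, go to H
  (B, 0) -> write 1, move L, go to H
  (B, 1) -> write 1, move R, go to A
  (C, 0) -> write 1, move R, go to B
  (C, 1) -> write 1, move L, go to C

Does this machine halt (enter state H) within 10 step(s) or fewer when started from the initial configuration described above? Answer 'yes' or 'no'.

Answer: yes

Derivation:
Step 1: in state A at pos 0, read 0 -> (A,0)->write 1,move L,goto C. Now: state=C, head=-1, tape[-2..1]=0010 (head:  ^)
Step 2: in state C at pos -1, read 0 -> (C,0)->write 1,move R,goto B. Now: state=B, head=0, tape[-2..1]=0110 (head:   ^)
Step 3: in state B at pos 0, read 1 -> (B,1)->write 1,move R,goto A. Now: state=A, head=1, tape[-2..2]=01100 (head:    ^)
Step 4: in state A at pos 1, read 0 -> (A,0)->write 1,move L,goto C. Now: state=C, head=0, tape[-2..2]=01110 (head:   ^)
Step 5: in state C at pos 0, read 1 -> (C,1)->write 1,move L,goto C. Now: state=C, head=-1, tape[-2..2]=01110 (head:  ^)
Step 6: in state C at pos -1, read 1 -> (C,1)->write 1,move L,goto C. Now: state=C, head=-2, tape[-3..2]=001110 (head:  ^)
Step 7: in state C at pos -2, read 0 -> (C,0)->write 1,move R,goto B. Now: state=B, head=-1, tape[-3..2]=011110 (head:   ^)
Step 8: in state B at pos -1, read 1 -> (B,1)->write 1,move R,goto A. Now: state=A, head=0, tape[-3..2]=011110 (head:    ^)
Step 9: in state A at pos 0, read 1 -> (A,1)->write 0,move R,goto H. Now: state=H, head=1, tape[-3..2]=011010 (head:     ^)
State H reached at step 9; 9 <= 10 -> yes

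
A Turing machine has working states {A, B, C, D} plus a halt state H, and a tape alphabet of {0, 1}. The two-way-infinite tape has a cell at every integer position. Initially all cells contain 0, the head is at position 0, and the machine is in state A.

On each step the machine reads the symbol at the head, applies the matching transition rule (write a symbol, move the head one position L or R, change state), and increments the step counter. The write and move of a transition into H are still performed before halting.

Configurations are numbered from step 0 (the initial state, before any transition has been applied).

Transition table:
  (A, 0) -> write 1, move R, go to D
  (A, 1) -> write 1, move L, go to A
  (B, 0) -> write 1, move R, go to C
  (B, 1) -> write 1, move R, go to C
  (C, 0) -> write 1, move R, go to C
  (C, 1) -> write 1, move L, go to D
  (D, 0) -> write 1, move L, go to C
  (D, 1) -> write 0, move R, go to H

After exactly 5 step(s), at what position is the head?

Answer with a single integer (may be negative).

Answer: -1

Derivation:
Step 1: in state A at pos 0, read 0 -> (A,0)->write 1,move R,goto D. Now: state=D, head=1, tape[-1..2]=0100 (head:   ^)
Step 2: in state D at pos 1, read 0 -> (D,0)->write 1,move L,goto C. Now: state=C, head=0, tape[-1..2]=0110 (head:  ^)
Step 3: in state C at pos 0, read 1 -> (C,1)->write 1,move L,goto D. Now: state=D, head=-1, tape[-2..2]=00110 (head:  ^)
Step 4: in state D at pos -1, read 0 -> (D,0)->write 1,move L,goto C. Now: state=C, head=-2, tape[-3..2]=001110 (head:  ^)
Step 5: in state C at pos -2, read 0 -> (C,0)->write 1,move R,goto C. Now: state=C, head=-1, tape[-3..2]=011110 (head:   ^)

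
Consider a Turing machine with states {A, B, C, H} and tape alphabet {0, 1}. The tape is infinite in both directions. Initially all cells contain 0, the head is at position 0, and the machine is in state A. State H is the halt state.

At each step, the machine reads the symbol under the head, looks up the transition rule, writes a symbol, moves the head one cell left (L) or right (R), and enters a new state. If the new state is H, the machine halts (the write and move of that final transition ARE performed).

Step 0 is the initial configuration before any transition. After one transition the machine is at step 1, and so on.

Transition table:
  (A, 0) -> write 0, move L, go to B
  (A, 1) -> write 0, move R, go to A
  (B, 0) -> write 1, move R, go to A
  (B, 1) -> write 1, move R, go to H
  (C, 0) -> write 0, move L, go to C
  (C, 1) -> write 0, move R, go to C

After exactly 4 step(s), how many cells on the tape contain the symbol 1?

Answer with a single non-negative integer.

Answer: 1

Derivation:
Step 1: in state A at pos 0, read 0 -> (A,0)->write 0,move L,goto B. Now: state=B, head=-1, tape[-2..1]=0000 (head:  ^)
Step 2: in state B at pos -1, read 0 -> (B,0)->write 1,move R,goto A. Now: state=A, head=0, tape[-2..1]=0100 (head:   ^)
Step 3: in state A at pos 0, read 0 -> (A,0)->write 0,move L,goto B. Now: state=B, head=-1, tape[-2..1]=0100 (head:  ^)
Step 4: in state B at pos -1, read 1 -> (B,1)->write 1,move R,goto H. Now: state=H, head=0, tape[-2..1]=0100 (head:   ^)
Cells containing 1 after step 4: {-1} -> 1 cell(s)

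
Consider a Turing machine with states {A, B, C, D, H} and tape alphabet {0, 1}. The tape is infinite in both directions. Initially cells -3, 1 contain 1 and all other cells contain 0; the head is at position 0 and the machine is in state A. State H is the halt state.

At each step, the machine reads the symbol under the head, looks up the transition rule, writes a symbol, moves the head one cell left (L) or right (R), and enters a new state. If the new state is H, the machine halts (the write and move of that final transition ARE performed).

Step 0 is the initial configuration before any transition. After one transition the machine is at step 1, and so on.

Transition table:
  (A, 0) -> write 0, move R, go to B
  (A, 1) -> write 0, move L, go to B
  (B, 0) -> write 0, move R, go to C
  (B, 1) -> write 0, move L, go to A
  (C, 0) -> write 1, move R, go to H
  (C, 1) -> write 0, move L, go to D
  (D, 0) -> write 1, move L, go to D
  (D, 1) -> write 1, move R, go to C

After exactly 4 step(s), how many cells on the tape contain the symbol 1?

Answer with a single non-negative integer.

Answer: 1

Derivation:
Step 1: in state A at pos 0, read 0 -> (A,0)->write 0,move R,goto B. Now: state=B, head=1, tape[-4..2]=0100010 (head:      ^)
Step 2: in state B at pos 1, read 1 -> (B,1)->write 0,move L,goto A. Now: state=A, head=0, tape[-4..2]=0100000 (head:     ^)
Step 3: in state A at pos 0, read 0 -> (A,0)->write 0,move R,goto B. Now: state=B, head=1, tape[-4..2]=0100000 (head:      ^)
Step 4: in state B at pos 1, read 0 -> (B,0)->write 0,move R,goto C. Now: state=C, head=2, tape[-4..3]=01000000 (head:       ^)
Cells containing 1 after step 4: {-3} -> 1 cell(s)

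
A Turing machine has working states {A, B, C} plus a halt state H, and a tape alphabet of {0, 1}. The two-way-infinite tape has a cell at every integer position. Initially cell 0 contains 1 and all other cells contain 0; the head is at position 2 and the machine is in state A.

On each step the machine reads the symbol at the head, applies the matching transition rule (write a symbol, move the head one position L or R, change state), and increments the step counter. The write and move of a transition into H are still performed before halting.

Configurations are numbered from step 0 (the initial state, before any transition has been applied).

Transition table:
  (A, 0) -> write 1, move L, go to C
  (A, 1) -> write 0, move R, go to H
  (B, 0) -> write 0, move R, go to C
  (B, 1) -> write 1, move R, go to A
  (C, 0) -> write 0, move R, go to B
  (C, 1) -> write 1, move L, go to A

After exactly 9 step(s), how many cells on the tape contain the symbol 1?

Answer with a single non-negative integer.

Answer: 5

Derivation:
Step 1: in state A at pos 2, read 0 -> (A,0)->write 1,move L,goto C. Now: state=C, head=1, tape[-1..3]=01010 (head:   ^)
Step 2: in state C at pos 1, read 0 -> (C,0)->write 0,move R,goto B. Now: state=B, head=2, tape[-1..3]=01010 (head:    ^)
Step 3: in state B at pos 2, read 1 -> (B,1)->write 1,move R,goto A. Now: state=A, head=3, tape[-1..4]=010100 (head:     ^)
Step 4: in state A at pos 3, read 0 -> (A,0)->write 1,move L,goto C. Now: state=C, head=2, tape[-1..4]=010110 (head:    ^)
Step 5: in state C at pos 2, read 1 -> (C,1)->write 1,move L,goto A. Now: state=A, head=1, tape[-1..4]=010110 (head:   ^)
Step 6: in state A at pos 1, read 0 -> (A,0)->write 1,move L,goto C. Now: state=C, head=0, tape[-1..4]=011110 (head:  ^)
Step 7: in state C at pos 0, read 1 -> (C,1)->write 1,move L,goto A. Now: state=A, head=-1, tape[-2..4]=0011110 (head:  ^)
Step 8: in state A at pos -1, read 0 -> (A,0)->write 1,move L,goto C. Now: state=C, head=-2, tape[-3..4]=00111110 (head:  ^)
Step 9: in state C at pos -2, read 0 -> (C,0)->write 0,move R,goto B. Now: state=B, head=-1, tape[-3..4]=00111110 (head:   ^)
Cells containing 1 after step 9: {-1, 0, 1, 2, 3} -> 5 cell(s)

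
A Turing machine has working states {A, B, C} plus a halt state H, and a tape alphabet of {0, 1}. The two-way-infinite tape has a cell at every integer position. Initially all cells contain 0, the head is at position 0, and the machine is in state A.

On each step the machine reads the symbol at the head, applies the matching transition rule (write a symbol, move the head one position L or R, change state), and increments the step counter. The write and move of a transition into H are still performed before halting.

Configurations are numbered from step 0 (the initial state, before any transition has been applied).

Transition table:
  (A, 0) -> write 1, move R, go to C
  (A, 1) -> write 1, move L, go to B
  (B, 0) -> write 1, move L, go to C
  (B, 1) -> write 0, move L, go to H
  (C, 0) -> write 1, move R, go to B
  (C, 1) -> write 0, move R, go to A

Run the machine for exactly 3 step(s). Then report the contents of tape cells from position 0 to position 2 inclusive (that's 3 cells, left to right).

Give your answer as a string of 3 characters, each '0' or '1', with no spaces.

Step 1: in state A at pos 0, read 0 -> (A,0)->write 1,move R,goto C. Now: state=C, head=1, tape[-1..2]=0100 (head:   ^)
Step 2: in state C at pos 1, read 0 -> (C,0)->write 1,move R,goto B. Now: state=B, head=2, tape[-1..3]=01100 (head:    ^)
Step 3: in state B at pos 2, read 0 -> (B,0)->write 1,move L,goto C. Now: state=C, head=1, tape[-1..3]=01110 (head:   ^)

Answer: 111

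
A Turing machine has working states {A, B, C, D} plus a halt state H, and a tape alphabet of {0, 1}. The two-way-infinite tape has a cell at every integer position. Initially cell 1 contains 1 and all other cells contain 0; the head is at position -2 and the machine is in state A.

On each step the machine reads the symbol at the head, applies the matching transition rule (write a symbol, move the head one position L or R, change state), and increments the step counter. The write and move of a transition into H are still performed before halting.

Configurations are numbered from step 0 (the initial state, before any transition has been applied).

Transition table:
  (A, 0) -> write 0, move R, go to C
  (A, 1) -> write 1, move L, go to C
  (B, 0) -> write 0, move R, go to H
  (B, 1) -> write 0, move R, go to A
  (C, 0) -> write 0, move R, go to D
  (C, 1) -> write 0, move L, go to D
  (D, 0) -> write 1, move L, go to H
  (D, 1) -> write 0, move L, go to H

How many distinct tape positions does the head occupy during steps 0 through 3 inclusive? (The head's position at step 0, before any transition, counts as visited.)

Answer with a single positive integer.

Step 1: in state A at pos -2, read 0 -> (A,0)->write 0,move R,goto C. Now: state=C, head=-1, tape[-3..2]=000010 (head:   ^)
Step 2: in state C at pos -1, read 0 -> (C,0)->write 0,move R,goto D. Now: state=D, head=0, tape[-3..2]=000010 (head:    ^)
Step 3: in state D at pos 0, read 0 -> (D,0)->write 1,move L,goto H. Now: state=H, head=-1, tape[-3..2]=000110 (head:   ^)
Head positions at steps 0..3: starting at -2, distinct positions visited = {-2, -1, 0} -> 3 position(s)

Answer: 3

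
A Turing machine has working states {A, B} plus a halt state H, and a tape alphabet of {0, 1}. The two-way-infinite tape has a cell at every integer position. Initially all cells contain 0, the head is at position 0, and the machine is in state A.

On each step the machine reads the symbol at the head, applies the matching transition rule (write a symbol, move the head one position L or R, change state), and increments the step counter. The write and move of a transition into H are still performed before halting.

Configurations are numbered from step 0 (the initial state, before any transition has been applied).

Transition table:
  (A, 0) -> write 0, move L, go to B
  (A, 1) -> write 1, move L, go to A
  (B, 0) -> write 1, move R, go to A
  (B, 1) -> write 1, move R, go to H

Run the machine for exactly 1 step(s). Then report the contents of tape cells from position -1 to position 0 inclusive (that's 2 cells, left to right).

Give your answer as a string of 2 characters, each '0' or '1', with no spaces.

Answer: 00

Derivation:
Step 1: in state A at pos 0, read 0 -> (A,0)->write 0,move L,goto B. Now: state=B, head=-1, tape[-2..1]=0000 (head:  ^)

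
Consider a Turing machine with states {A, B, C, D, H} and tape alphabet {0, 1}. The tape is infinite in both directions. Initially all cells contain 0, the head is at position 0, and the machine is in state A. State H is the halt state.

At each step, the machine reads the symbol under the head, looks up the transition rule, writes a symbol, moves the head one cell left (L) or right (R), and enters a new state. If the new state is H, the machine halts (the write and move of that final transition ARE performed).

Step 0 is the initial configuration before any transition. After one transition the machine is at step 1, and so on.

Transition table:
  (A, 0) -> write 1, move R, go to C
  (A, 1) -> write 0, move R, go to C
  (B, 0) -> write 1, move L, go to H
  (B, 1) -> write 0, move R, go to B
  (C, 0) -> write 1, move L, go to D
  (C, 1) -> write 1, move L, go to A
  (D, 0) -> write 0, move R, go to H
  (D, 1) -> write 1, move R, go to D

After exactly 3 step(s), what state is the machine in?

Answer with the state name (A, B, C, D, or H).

Step 1: in state A at pos 0, read 0 -> (A,0)->write 1,move R,goto C. Now: state=C, head=1, tape[-1..2]=0100 (head:   ^)
Step 2: in state C at pos 1, read 0 -> (C,0)->write 1,move L,goto D. Now: state=D, head=0, tape[-1..2]=0110 (head:  ^)
Step 3: in state D at pos 0, read 1 -> (D,1)->write 1,move R,goto D. Now: state=D, head=1, tape[-1..2]=0110 (head:   ^)

Answer: D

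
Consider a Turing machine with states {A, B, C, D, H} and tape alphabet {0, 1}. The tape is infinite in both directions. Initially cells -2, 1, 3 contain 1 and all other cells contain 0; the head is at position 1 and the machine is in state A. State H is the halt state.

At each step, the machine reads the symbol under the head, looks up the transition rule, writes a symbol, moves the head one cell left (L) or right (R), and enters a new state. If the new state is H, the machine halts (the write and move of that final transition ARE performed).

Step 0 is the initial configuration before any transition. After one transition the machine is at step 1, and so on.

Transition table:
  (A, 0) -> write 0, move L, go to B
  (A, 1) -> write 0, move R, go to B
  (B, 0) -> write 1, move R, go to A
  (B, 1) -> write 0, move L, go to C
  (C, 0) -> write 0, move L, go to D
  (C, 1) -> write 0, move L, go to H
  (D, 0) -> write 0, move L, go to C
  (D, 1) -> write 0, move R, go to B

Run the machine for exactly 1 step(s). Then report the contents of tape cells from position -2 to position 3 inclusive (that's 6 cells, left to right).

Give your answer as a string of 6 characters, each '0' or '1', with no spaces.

Answer: 100001

Derivation:
Step 1: in state A at pos 1, read 1 -> (A,1)->write 0,move R,goto B. Now: state=B, head=2, tape[-3..4]=01000010 (head:      ^)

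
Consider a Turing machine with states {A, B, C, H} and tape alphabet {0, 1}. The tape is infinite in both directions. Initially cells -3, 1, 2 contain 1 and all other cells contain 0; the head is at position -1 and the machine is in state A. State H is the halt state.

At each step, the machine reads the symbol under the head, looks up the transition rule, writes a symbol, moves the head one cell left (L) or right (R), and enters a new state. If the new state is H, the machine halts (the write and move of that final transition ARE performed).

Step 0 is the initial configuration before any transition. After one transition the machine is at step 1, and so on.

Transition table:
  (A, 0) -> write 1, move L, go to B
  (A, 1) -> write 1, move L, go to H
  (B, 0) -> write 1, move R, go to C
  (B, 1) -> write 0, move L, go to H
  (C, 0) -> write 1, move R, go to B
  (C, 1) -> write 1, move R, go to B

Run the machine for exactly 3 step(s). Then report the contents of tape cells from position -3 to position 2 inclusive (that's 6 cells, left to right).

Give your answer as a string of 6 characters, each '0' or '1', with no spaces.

Answer: 111011

Derivation:
Step 1: in state A at pos -1, read 0 -> (A,0)->write 1,move L,goto B. Now: state=B, head=-2, tape[-4..3]=01010110 (head:   ^)
Step 2: in state B at pos -2, read 0 -> (B,0)->write 1,move R,goto C. Now: state=C, head=-1, tape[-4..3]=01110110 (head:    ^)
Step 3: in state C at pos -1, read 1 -> (C,1)->write 1,move R,goto B. Now: state=B, head=0, tape[-4..3]=01110110 (head:     ^)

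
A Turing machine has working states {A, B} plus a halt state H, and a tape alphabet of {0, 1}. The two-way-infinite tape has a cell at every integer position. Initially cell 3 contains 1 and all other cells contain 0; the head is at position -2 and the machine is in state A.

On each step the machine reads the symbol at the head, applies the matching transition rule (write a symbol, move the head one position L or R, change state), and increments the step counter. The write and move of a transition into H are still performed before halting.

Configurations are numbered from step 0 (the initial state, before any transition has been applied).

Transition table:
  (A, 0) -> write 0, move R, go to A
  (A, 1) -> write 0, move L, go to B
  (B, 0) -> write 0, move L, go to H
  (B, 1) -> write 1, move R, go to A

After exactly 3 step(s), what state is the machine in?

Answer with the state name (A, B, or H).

Step 1: in state A at pos -2, read 0 -> (A,0)->write 0,move R,goto A. Now: state=A, head=-1, tape[-3..4]=00000010 (head:   ^)
Step 2: in state A at pos -1, read 0 -> (A,0)->write 0,move R,goto A. Now: state=A, head=0, tape[-3..4]=00000010 (head:    ^)
Step 3: in state A at pos 0, read 0 -> (A,0)->write 0,move R,goto A. Now: state=A, head=1, tape[-3..4]=00000010 (head:     ^)

Answer: A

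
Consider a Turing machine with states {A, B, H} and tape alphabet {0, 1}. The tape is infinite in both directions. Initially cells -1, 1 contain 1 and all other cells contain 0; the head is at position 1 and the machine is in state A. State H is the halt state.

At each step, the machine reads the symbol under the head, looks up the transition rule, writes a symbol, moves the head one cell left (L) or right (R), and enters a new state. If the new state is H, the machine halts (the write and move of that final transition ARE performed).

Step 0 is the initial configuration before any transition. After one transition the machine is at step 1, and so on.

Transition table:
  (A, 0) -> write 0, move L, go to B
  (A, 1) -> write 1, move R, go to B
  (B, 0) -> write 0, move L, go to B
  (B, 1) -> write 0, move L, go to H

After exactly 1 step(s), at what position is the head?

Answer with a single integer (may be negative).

Step 1: in state A at pos 1, read 1 -> (A,1)->write 1,move R,goto B. Now: state=B, head=2, tape[-2..3]=010100 (head:     ^)

Answer: 2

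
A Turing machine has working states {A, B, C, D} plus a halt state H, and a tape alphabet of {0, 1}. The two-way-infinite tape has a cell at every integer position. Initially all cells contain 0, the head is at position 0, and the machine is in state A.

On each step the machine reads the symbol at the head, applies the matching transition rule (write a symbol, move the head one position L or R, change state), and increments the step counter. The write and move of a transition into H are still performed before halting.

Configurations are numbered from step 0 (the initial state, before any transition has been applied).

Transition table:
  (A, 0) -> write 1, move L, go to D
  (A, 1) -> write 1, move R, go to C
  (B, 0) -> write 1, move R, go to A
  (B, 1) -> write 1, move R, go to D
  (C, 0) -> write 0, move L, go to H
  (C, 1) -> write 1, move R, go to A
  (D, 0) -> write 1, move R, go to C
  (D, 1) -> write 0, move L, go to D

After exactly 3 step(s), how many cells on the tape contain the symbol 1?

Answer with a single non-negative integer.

Answer: 2

Derivation:
Step 1: in state A at pos 0, read 0 -> (A,0)->write 1,move L,goto D. Now: state=D, head=-1, tape[-2..1]=0010 (head:  ^)
Step 2: in state D at pos -1, read 0 -> (D,0)->write 1,move R,goto C. Now: state=C, head=0, tape[-2..1]=0110 (head:   ^)
Step 3: in state C at pos 0, read 1 -> (C,1)->write 1,move R,goto A. Now: state=A, head=1, tape[-2..2]=01100 (head:    ^)
Cells containing 1 after step 3: {-1, 0} -> 2 cell(s)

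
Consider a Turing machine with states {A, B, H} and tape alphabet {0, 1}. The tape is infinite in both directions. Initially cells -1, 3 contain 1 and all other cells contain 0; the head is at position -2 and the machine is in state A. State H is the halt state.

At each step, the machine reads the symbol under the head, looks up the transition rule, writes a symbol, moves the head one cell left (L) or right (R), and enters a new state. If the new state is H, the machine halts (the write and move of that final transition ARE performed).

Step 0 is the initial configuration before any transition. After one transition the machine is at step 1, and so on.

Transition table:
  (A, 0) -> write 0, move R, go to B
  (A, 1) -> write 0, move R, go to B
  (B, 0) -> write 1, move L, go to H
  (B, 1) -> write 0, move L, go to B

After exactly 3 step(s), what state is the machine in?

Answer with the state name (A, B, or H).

Answer: H

Derivation:
Step 1: in state A at pos -2, read 0 -> (A,0)->write 0,move R,goto B. Now: state=B, head=-1, tape[-3..4]=00100010 (head:   ^)
Step 2: in state B at pos -1, read 1 -> (B,1)->write 0,move L,goto B. Now: state=B, head=-2, tape[-3..4]=00000010 (head:  ^)
Step 3: in state B at pos -2, read 0 -> (B,0)->write 1,move L,goto H. Now: state=H, head=-3, tape[-4..4]=001000010 (head:  ^)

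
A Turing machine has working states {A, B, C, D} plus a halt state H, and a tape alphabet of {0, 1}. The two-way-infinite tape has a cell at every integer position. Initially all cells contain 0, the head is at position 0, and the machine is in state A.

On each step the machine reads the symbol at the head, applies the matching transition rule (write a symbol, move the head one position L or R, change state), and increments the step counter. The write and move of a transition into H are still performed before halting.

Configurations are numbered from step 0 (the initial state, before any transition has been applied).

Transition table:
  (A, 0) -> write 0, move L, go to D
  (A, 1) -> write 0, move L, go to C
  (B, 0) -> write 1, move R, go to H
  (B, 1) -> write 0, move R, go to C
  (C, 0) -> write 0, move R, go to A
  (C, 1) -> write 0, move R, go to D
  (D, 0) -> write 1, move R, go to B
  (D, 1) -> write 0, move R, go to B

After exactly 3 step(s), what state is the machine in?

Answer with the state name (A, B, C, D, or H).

Answer: H

Derivation:
Step 1: in state A at pos 0, read 0 -> (A,0)->write 0,move L,goto D. Now: state=D, head=-1, tape[-2..1]=0000 (head:  ^)
Step 2: in state D at pos -1, read 0 -> (D,0)->write 1,move R,goto B. Now: state=B, head=0, tape[-2..1]=0100 (head:   ^)
Step 3: in state B at pos 0, read 0 -> (B,0)->write 1,move R,goto H. Now: state=H, head=1, tape[-2..2]=01100 (head:    ^)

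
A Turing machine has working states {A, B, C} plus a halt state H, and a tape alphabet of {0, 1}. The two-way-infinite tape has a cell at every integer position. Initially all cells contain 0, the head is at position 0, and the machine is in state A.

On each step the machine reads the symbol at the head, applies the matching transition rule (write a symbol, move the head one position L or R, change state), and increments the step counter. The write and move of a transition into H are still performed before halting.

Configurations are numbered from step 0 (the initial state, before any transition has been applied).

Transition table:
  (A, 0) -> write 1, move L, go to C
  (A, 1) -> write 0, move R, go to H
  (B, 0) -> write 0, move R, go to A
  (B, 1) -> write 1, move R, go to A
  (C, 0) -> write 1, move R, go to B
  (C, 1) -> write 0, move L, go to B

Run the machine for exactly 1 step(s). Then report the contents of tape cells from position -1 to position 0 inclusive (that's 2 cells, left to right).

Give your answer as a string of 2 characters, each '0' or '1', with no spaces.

Step 1: in state A at pos 0, read 0 -> (A,0)->write 1,move L,goto C. Now: state=C, head=-1, tape[-2..1]=0010 (head:  ^)

Answer: 01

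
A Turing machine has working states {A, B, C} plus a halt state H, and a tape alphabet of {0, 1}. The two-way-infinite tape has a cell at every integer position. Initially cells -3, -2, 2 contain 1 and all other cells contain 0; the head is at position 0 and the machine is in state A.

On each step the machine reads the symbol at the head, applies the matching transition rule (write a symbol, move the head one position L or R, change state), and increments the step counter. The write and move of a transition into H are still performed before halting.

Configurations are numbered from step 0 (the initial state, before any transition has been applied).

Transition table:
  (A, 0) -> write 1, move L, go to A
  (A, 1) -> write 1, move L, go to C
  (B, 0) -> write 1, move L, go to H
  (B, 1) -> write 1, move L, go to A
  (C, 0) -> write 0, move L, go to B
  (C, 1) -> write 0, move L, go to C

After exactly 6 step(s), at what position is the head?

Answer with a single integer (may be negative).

Step 1: in state A at pos 0, read 0 -> (A,0)->write 1,move L,goto A. Now: state=A, head=-1, tape[-4..3]=01101010 (head:    ^)
Step 2: in state A at pos -1, read 0 -> (A,0)->write 1,move L,goto A. Now: state=A, head=-2, tape[-4..3]=01111010 (head:   ^)
Step 3: in state A at pos -2, read 1 -> (A,1)->write 1,move L,goto C. Now: state=C, head=-3, tape[-4..3]=01111010 (head:  ^)
Step 4: in state C at pos -3, read 1 -> (C,1)->write 0,move L,goto C. Now: state=C, head=-4, tape[-5..3]=000111010 (head:  ^)
Step 5: in state C at pos -4, read 0 -> (C,0)->write 0,move L,goto B. Now: state=B, head=-5, tape[-6..3]=0000111010 (head:  ^)
Step 6: in state B at pos -5, read 0 -> (B,0)->write 1,move L,goto H. Now: state=H, head=-6, tape[-7..3]=00100111010 (head:  ^)

Answer: -6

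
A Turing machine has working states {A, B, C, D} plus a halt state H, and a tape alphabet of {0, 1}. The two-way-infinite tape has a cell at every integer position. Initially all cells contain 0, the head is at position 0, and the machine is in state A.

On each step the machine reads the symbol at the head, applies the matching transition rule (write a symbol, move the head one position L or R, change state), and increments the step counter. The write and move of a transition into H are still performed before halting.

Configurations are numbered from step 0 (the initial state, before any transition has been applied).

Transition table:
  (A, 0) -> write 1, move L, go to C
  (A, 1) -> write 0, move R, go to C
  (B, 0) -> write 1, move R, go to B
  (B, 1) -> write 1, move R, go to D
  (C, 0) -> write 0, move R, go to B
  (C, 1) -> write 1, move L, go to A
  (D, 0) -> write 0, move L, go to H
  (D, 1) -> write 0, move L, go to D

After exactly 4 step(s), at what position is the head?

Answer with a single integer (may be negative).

Step 1: in state A at pos 0, read 0 -> (A,0)->write 1,move L,goto C. Now: state=C, head=-1, tape[-2..1]=0010 (head:  ^)
Step 2: in state C at pos -1, read 0 -> (C,0)->write 0,move R,goto B. Now: state=B, head=0, tape[-2..1]=0010 (head:   ^)
Step 3: in state B at pos 0, read 1 -> (B,1)->write 1,move R,goto D. Now: state=D, head=1, tape[-2..2]=00100 (head:    ^)
Step 4: in state D at pos 1, read 0 -> (D,0)->write 0,move L,goto H. Now: state=H, head=0, tape[-2..2]=00100 (head:   ^)

Answer: 0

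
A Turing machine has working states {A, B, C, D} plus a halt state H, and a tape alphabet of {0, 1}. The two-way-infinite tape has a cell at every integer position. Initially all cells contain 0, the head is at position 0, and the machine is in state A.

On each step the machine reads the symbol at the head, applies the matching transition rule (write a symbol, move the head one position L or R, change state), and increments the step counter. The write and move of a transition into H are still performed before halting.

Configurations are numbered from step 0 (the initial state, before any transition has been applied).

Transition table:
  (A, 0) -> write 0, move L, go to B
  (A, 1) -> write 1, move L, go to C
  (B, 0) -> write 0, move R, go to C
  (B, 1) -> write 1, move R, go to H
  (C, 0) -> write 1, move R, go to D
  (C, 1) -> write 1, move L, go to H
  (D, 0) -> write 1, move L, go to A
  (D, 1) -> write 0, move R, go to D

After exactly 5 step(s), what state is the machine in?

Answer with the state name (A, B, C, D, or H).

Answer: C

Derivation:
Step 1: in state A at pos 0, read 0 -> (A,0)->write 0,move L,goto B. Now: state=B, head=-1, tape[-2..1]=0000 (head:  ^)
Step 2: in state B at pos -1, read 0 -> (B,0)->write 0,move R,goto C. Now: state=C, head=0, tape[-2..1]=0000 (head:   ^)
Step 3: in state C at pos 0, read 0 -> (C,0)->write 1,move R,goto D. Now: state=D, head=1, tape[-2..2]=00100 (head:    ^)
Step 4: in state D at pos 1, read 0 -> (D,0)->write 1,move L,goto A. Now: state=A, head=0, tape[-2..2]=00110 (head:   ^)
Step 5: in state A at pos 0, read 1 -> (A,1)->write 1,move L,goto C. Now: state=C, head=-1, tape[-2..2]=00110 (head:  ^)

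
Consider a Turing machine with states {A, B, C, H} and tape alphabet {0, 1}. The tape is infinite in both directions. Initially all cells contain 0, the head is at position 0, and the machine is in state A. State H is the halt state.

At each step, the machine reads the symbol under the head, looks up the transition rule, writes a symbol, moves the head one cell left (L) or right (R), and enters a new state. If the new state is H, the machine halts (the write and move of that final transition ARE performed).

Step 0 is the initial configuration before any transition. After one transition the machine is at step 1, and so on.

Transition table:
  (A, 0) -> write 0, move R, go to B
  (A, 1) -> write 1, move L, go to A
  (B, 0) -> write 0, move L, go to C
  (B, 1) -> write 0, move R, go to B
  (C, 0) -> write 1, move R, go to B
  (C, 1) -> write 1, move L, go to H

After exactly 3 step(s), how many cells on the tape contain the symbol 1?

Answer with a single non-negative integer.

Answer: 1

Derivation:
Step 1: in state A at pos 0, read 0 -> (A,0)->write 0,move R,goto B. Now: state=B, head=1, tape[-1..2]=0000 (head:   ^)
Step 2: in state B at pos 1, read 0 -> (B,0)->write 0,move L,goto C. Now: state=C, head=0, tape[-1..2]=0000 (head:  ^)
Step 3: in state C at pos 0, read 0 -> (C,0)->write 1,move R,goto B. Now: state=B, head=1, tape[-1..2]=0100 (head:   ^)
Cells containing 1 after step 3: {0} -> 1 cell(s)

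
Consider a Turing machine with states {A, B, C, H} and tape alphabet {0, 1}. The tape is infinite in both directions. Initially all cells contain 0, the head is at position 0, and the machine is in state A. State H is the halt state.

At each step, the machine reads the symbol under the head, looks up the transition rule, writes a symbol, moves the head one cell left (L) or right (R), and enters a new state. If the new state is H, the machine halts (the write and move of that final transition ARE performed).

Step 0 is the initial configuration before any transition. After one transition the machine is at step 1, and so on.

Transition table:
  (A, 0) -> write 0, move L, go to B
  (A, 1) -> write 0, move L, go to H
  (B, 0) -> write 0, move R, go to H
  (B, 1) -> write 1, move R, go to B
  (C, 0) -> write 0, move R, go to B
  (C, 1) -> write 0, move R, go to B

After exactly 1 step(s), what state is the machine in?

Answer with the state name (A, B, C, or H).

Answer: B

Derivation:
Step 1: in state A at pos 0, read 0 -> (A,0)->write 0,move L,goto B. Now: state=B, head=-1, tape[-2..1]=0000 (head:  ^)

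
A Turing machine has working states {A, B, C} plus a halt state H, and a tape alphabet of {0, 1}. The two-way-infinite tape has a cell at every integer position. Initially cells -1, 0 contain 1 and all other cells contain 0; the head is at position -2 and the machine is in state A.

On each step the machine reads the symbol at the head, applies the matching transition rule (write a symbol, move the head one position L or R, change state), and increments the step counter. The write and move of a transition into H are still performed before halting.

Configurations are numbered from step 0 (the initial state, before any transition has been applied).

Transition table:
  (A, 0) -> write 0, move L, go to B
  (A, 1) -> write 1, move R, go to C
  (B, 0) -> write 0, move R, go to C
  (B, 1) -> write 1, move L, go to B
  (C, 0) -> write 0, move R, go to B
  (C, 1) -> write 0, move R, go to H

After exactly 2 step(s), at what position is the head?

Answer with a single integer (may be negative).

Answer: -2

Derivation:
Step 1: in state A at pos -2, read 0 -> (A,0)->write 0,move L,goto B. Now: state=B, head=-3, tape[-4..1]=000110 (head:  ^)
Step 2: in state B at pos -3, read 0 -> (B,0)->write 0,move R,goto C. Now: state=C, head=-2, tape[-4..1]=000110 (head:   ^)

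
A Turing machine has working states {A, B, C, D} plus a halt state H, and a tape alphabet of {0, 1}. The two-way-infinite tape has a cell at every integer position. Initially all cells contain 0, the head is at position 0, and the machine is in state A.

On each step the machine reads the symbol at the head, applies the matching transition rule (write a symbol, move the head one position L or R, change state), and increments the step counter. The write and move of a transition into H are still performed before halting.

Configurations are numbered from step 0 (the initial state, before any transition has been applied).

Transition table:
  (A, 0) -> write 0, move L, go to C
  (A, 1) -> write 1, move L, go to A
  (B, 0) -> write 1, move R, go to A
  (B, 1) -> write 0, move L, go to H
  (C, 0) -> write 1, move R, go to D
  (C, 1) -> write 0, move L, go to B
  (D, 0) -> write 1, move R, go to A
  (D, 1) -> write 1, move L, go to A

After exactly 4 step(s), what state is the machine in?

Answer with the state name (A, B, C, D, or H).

Step 1: in state A at pos 0, read 0 -> (A,0)->write 0,move L,goto C. Now: state=C, head=-1, tape[-2..1]=0000 (head:  ^)
Step 2: in state C at pos -1, read 0 -> (C,0)->write 1,move R,goto D. Now: state=D, head=0, tape[-2..1]=0100 (head:   ^)
Step 3: in state D at pos 0, read 0 -> (D,0)->write 1,move R,goto A. Now: state=A, head=1, tape[-2..2]=01100 (head:    ^)
Step 4: in state A at pos 1, read 0 -> (A,0)->write 0,move L,goto C. Now: state=C, head=0, tape[-2..2]=01100 (head:   ^)

Answer: C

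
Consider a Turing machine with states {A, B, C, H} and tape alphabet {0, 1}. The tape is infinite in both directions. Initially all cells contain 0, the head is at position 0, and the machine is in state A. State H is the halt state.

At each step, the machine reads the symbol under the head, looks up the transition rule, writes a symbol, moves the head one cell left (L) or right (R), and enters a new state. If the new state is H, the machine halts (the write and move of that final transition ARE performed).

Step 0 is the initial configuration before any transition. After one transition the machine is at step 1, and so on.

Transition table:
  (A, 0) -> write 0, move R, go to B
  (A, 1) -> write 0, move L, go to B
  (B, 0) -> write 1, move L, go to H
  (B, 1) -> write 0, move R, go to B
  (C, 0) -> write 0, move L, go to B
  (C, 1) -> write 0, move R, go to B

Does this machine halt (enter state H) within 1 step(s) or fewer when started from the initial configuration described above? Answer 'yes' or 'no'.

Answer: no

Derivation:
Step 1: in state A at pos 0, read 0 -> (A,0)->write 0,move R,goto B. Now: state=B, head=1, tape[-1..2]=0000 (head:   ^)
After 1 step(s): state = B (not H) -> not halted within 1 -> no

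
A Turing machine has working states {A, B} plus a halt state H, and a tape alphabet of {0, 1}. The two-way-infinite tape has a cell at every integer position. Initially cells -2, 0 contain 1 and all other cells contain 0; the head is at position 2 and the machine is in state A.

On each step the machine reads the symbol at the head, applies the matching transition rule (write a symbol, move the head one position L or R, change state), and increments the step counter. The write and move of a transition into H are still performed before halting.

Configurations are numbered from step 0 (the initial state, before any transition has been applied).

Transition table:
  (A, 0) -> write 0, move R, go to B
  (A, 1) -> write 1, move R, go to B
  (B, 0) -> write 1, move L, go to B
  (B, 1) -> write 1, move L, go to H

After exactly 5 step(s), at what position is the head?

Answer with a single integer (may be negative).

Step 1: in state A at pos 2, read 0 -> (A,0)->write 0,move R,goto B. Now: state=B, head=3, tape[-3..4]=01010000 (head:       ^)
Step 2: in state B at pos 3, read 0 -> (B,0)->write 1,move L,goto B. Now: state=B, head=2, tape[-3..4]=01010010 (head:      ^)
Step 3: in state B at pos 2, read 0 -> (B,0)->write 1,move L,goto B. Now: state=B, head=1, tape[-3..4]=01010110 (head:     ^)
Step 4: in state B at pos 1, read 0 -> (B,0)->write 1,move L,goto B. Now: state=B, head=0, tape[-3..4]=01011110 (head:    ^)
Step 5: in state B at pos 0, read 1 -> (B,1)->write 1,move L,goto H. Now: state=H, head=-1, tape[-3..4]=01011110 (head:   ^)

Answer: -1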